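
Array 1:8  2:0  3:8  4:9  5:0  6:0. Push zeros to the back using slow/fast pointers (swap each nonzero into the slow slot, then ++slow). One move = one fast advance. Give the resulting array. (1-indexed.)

[8, 8, 9, 0, 0, 0]

slow=1 fast=1: a[fast]=8≠0 swap→a[1]=8, slow++,fast++
slow=2 fast=2: a[fast]=0, fast++
slow=2 fast=3: a[fast]=8≠0 swap→a[2]=8, slow++,fast++
slow=3 fast=4: a[fast]=9≠0 swap→a[3]=9, slow++,fast++
slow=4 fast=5: a[fast]=0, fast++
slow=4 fast=6: a[fast]=0, fast++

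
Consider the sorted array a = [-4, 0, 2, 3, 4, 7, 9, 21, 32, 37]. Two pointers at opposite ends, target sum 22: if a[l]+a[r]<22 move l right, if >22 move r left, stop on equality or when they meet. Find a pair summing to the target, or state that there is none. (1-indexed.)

[1,10] -4+37=33 >22 → r--
[1,9] -4+32=28 >22 → r--
[1,8] -4+21=17 <22 → l++
[2,8] 0+21=21 <22 → l++
[3,8] 2+21=23 >22 → r--
[3,7] 2+9=11 <22 → l++
[4,7] 3+9=12 <22 → l++
[5,7] 4+9=13 <22 → l++
[6,7] 7+9=16 <22 → l++

no pair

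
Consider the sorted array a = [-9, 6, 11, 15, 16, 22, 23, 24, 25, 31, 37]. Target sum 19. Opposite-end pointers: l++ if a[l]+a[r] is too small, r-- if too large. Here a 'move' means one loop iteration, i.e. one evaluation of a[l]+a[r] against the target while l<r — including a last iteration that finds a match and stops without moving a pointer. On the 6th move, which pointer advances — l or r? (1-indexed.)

[1,11] -9+37=28 >19 → r--
[1,10] -9+31=22 >19 → r--
[1,9] -9+25=16 <19 → l++
[2,9] 6+25=31 >19 → r--
[2,8] 6+24=30 >19 → r--
[2,7] 6+23=29 >19 → r--

r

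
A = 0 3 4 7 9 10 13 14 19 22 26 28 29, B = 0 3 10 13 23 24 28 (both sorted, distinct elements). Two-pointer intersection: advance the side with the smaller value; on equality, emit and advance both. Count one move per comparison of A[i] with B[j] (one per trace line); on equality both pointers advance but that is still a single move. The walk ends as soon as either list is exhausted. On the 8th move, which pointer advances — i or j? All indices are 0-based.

i

i=0 j=0: 0==0 emit, i++,j++
i=1 j=1: 3==3 emit, i++,j++
i=2 j=2: 4<10, i++
i=3 j=2: 7<10, i++
i=4 j=2: 9<10, i++
i=5 j=2: 10==10 emit, i++,j++
i=6 j=3: 13==13 emit, i++,j++
i=7 j=4: 14<23, i++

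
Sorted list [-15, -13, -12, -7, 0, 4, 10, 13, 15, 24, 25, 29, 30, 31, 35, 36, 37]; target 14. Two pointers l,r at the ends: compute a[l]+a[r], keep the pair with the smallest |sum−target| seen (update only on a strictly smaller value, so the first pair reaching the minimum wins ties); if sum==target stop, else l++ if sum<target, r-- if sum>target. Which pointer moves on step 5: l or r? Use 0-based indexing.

r

[0,16] -15+37=22 d=8 * → r--
[0,15] -15+36=21 d=7 * → r--
[0,14] -15+35=20 d=6 * → r--
[0,13] -15+31=16 d=2 * → r--
[0,12] -15+30=15 d=1 * → r--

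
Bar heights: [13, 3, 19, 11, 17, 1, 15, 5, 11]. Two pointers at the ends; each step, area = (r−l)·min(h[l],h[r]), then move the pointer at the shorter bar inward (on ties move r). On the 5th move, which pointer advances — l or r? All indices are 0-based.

[0,8] min(13,11)*8=88 best=88 * → r--
[0,7] min(13,5)*7=35 best=88 → r--
[0,6] min(13,15)*6=78 best=88 → l++
[1,6] min(3,15)*5=15 best=88 → l++
[2,6] min(19,15)*4=60 best=88 → r--

r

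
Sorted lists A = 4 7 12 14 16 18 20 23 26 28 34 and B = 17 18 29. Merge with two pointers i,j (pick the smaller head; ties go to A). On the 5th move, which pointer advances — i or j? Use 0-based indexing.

i=0 j=0: A[i]=4<=B[j]=17 take 4, i++
i=1 j=0: A[i]=7<=B[j]=17 take 7, i++
i=2 j=0: A[i]=12<=B[j]=17 take 12, i++
i=3 j=0: A[i]=14<=B[j]=17 take 14, i++
i=4 j=0: A[i]=16<=B[j]=17 take 16, i++

i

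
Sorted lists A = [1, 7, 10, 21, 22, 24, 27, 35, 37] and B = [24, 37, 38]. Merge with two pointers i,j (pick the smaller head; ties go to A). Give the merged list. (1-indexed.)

[i=1,j=1] A[i]=1<=B[j]=24 take 1 → i++
[i=2,j=1] A[i]=7<=B[j]=24 take 7 → i++
[i=3,j=1] A[i]=10<=B[j]=24 take 10 → i++
[i=4,j=1] A[i]=21<=B[j]=24 take 21 → i++
[i=5,j=1] A[i]=22<=B[j]=24 take 22 → i++
[i=6,j=1] A[i]=24<=B[j]=24 take 24 → i++
[i=7,j=1] A[i]=27>B[j]=24 take 24 → j++
[i=7,j=2] A[i]=27<=B[j]=37 take 27 → i++
[i=8,j=2] A[i]=35<=B[j]=37 take 35 → i++
[i=9,j=2] A[i]=37<=B[j]=37 take 37 → i++
[i=10,j=2] A done, take B[j]=37 → j++
[i=10,j=3] A done, take B[j]=38 → j++

[1, 7, 10, 21, 22, 24, 24, 27, 35, 37, 37, 38]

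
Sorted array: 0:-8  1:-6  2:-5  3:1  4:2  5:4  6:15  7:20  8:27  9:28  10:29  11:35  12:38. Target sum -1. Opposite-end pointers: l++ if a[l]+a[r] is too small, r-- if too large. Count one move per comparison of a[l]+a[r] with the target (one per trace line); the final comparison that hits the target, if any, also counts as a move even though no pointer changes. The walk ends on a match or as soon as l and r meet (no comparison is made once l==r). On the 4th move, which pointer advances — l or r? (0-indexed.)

r

[0,12] -8+38=30 >-1 → r--
[0,11] -8+35=27 >-1 → r--
[0,10] -8+29=21 >-1 → r--
[0,9] -8+28=20 >-1 → r--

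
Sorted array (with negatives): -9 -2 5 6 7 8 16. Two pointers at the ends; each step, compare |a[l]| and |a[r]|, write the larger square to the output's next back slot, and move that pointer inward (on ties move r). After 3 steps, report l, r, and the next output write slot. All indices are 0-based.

l=1, r=4, next write slot=3

[0,6] |-9|<=|16| out[6]=256 → r--
[0,5] |-9|>|8| out[5]=81 → l++
[1,5] |-2|<=|8| out[4]=64 → r--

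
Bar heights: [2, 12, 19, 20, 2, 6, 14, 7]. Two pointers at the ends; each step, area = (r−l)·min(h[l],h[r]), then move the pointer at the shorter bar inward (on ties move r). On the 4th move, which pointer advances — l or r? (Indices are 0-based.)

[0,7] min(2,7)*7=14 best=14 * → l++
[1,7] min(12,7)*6=42 best=42 * → r--
[1,6] min(12,14)*5=60 best=60 * → l++
[2,6] min(19,14)*4=56 best=60 → r--

r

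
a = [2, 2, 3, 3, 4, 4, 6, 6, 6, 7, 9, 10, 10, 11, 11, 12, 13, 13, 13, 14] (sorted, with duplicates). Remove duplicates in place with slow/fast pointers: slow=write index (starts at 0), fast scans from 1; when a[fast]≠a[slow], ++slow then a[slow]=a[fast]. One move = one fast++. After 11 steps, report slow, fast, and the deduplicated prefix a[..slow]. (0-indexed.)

slow=0 fast=1: a[fast]=2=a[slow] dup, fast++
slow=0 fast=2: a[fast]=3≠a[slow]=2 write a[1]=3, slow++,fast++
slow=1 fast=3: a[fast]=3=a[slow] dup, fast++
slow=1 fast=4: a[fast]=4≠a[slow]=3 write a[2]=4, slow++,fast++
slow=2 fast=5: a[fast]=4=a[slow] dup, fast++
slow=2 fast=6: a[fast]=6≠a[slow]=4 write a[3]=6, slow++,fast++
slow=3 fast=7: a[fast]=6=a[slow] dup, fast++
slow=3 fast=8: a[fast]=6=a[slow] dup, fast++
slow=3 fast=9: a[fast]=7≠a[slow]=6 write a[4]=7, slow++,fast++
slow=4 fast=10: a[fast]=9≠a[slow]=7 write a[5]=9, slow++,fast++
slow=5 fast=11: a[fast]=10≠a[slow]=9 write a[6]=10, slow++,fast++

slow=6, fast=12, prefix=[2, 3, 4, 6, 7, 9, 10]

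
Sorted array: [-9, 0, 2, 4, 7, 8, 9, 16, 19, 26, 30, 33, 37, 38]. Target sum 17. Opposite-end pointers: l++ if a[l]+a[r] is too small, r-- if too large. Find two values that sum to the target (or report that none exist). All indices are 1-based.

[1,14] -9+38=29 >17 → r--
[1,13] -9+37=28 >17 → r--
[1,12] -9+33=24 >17 → r--
[1,11] -9+30=21 >17 → r--
[1,10] -9+26=17 → found

(-9, 26)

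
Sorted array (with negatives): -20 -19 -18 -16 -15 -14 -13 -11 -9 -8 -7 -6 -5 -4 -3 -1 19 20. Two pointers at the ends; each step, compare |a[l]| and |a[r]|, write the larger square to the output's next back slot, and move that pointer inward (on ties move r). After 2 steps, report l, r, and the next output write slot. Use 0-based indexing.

l=0 r=17: |-20|<=|20| out[17]=400, r--
l=0 r=16: |-20|>|19| out[16]=400, l++

l=1, r=16, next write slot=15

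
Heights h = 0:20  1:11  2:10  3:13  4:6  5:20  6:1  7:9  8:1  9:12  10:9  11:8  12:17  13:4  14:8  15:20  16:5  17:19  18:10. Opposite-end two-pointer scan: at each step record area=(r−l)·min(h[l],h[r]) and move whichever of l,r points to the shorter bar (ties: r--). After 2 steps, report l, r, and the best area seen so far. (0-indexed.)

l=0, r=16, best area=323

[0,18] min(20,10)*18=180 best=180 * → r--
[0,17] min(20,19)*17=323 best=323 * → r--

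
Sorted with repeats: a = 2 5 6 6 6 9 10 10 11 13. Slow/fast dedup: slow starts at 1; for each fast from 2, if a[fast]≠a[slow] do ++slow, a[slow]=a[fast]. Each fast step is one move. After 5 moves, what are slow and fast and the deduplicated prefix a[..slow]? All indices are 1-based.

slow=4, fast=7, prefix=[2, 5, 6, 9]

(s=1,f=2) a[fast]=5≠a[slow]=2 write a[2]=5 → slow++,fast++
(s=2,f=3) a[fast]=6≠a[slow]=5 write a[3]=6 → slow++,fast++
(s=3,f=4) a[fast]=6=a[slow] dup → fast++
(s=3,f=5) a[fast]=6=a[slow] dup → fast++
(s=3,f=6) a[fast]=9≠a[slow]=6 write a[4]=9 → slow++,fast++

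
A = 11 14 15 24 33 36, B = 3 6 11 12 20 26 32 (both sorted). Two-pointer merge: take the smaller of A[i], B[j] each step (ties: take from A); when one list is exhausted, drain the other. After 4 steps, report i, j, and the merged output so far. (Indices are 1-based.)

i=2, j=4, merged so far=[3, 6, 11, 11]

[i=1,j=1] A[i]=11>B[j]=3 take 3 → j++
[i=1,j=2] A[i]=11>B[j]=6 take 6 → j++
[i=1,j=3] A[i]=11<=B[j]=11 take 11 → i++
[i=2,j=3] A[i]=14>B[j]=11 take 11 → j++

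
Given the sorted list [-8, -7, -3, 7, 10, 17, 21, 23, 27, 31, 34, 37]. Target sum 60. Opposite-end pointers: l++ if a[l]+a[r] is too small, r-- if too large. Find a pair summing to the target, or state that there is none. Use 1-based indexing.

(23, 37)

[1,12] -8+37=29 <60 → l++
[2,12] -7+37=30 <60 → l++
[3,12] -3+37=34 <60 → l++
[4,12] 7+37=44 <60 → l++
[5,12] 10+37=47 <60 → l++
[6,12] 17+37=54 <60 → l++
[7,12] 21+37=58 <60 → l++
[8,12] 23+37=60 → found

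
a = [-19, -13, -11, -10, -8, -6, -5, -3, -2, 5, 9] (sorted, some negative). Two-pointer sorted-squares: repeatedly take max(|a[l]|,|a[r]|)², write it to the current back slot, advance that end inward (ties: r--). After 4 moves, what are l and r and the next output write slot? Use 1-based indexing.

[1,11] |-19|>|9| out[11]=361 → l++
[2,11] |-13|>|9| out[10]=169 → l++
[3,11] |-11|>|9| out[9]=121 → l++
[4,11] |-10|>|9| out[8]=100 → l++

l=5, r=11, next write slot=7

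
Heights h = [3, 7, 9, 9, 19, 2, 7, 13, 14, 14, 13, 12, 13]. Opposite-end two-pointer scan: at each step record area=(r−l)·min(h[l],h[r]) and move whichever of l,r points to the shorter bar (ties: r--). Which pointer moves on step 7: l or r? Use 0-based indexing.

[0,12] min(3,13)*12=36 best=36 * → l++
[1,12] min(7,13)*11=77 best=77 * → l++
[2,12] min(9,13)*10=90 best=90 * → l++
[3,12] min(9,13)*9=81 best=90 → l++
[4,12] min(19,13)*8=104 best=104 * → r--
[4,11] min(19,12)*7=84 best=104 → r--
[4,10] min(19,13)*6=78 best=104 → r--

r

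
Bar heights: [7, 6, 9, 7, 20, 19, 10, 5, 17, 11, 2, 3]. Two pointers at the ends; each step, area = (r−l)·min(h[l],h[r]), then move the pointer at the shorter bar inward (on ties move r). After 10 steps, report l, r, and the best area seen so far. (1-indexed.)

[1,12] min(7,3)*11=33 best=33 * → r--
[1,11] min(7,2)*10=20 best=33 → r--
[1,10] min(7,11)*9=63 best=63 * → l++
[2,10] min(6,11)*8=48 best=63 → l++
[3,10] min(9,11)*7=63 best=63 → l++
[4,10] min(7,11)*6=42 best=63 → l++
[5,10] min(20,11)*5=55 best=63 → r--
[5,9] min(20,17)*4=68 best=68 * → r--
[5,8] min(20,5)*3=15 best=68 → r--
[5,7] min(20,10)*2=20 best=68 → r--

l=5, r=6, best area=68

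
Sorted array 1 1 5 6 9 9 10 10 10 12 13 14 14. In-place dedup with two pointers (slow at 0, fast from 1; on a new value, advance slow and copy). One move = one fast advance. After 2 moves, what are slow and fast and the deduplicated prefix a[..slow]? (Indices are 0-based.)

(s=0,f=1) a[fast]=1=a[slow] dup → fast++
(s=0,f=2) a[fast]=5≠a[slow]=1 write a[1]=5 → slow++,fast++

slow=1, fast=3, prefix=[1, 5]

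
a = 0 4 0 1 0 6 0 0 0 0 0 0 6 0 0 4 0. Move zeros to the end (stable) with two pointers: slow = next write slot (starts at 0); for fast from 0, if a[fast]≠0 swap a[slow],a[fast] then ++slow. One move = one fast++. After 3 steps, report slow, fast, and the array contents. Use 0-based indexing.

(s=0,f=0) a[fast]=0 → fast++
(s=0,f=1) a[fast]=4≠0 swap→a[0]=4 → slow++,fast++
(s=1,f=2) a[fast]=0 → fast++

slow=1, fast=3, a=[4, 0, 0, 1, 0, 6, 0, 0, 0, 0, 0, 0, 6, 0, 0, 4, 0]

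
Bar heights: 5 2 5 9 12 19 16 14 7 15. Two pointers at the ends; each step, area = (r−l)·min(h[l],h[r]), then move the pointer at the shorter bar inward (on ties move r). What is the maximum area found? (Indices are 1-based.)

l=1 r=10: min(5,15)*9=45 best=45 *, l++
l=2 r=10: min(2,15)*8=16 best=45, l++
l=3 r=10: min(5,15)*7=35 best=45, l++
l=4 r=10: min(9,15)*6=54 best=54 *, l++
l=5 r=10: min(12,15)*5=60 best=60 *, l++
l=6 r=10: min(19,15)*4=60 best=60, r--
l=6 r=9: min(19,7)*3=21 best=60, r--
l=6 r=8: min(19,14)*2=28 best=60, r--
l=6 r=7: min(19,16)*1=16 best=60, r--

max area = 60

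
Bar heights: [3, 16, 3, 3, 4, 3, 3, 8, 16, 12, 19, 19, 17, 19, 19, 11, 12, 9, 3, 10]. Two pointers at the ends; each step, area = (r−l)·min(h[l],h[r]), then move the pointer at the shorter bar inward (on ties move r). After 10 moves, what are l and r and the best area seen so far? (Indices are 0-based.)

[0,19] min(3,10)*19=57 best=57 * → l++
[1,19] min(16,10)*18=180 best=180 * → r--
[1,18] min(16,3)*17=51 best=180 → r--
[1,17] min(16,9)*16=144 best=180 → r--
[1,16] min(16,12)*15=180 best=180 → r--
[1,15] min(16,11)*14=154 best=180 → r--
[1,14] min(16,19)*13=208 best=208 * → l++
[2,14] min(3,19)*12=36 best=208 → l++
[3,14] min(3,19)*11=33 best=208 → l++
[4,14] min(4,19)*10=40 best=208 → l++

l=5, r=14, best area=208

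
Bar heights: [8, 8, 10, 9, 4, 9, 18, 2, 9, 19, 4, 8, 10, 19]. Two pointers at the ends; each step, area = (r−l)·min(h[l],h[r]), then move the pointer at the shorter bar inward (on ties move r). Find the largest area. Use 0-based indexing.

max area = 126

[0,13] min(8,19)*13=104 best=104 * → l++
[1,13] min(8,19)*12=96 best=104 → l++
[2,13] min(10,19)*11=110 best=110 * → l++
[3,13] min(9,19)*10=90 best=110 → l++
[4,13] min(4,19)*9=36 best=110 → l++
[5,13] min(9,19)*8=72 best=110 → l++
[6,13] min(18,19)*7=126 best=126 * → l++
[7,13] min(2,19)*6=12 best=126 → l++
[8,13] min(9,19)*5=45 best=126 → l++
[9,13] min(19,19)*4=76 best=126 → r--
[9,12] min(19,10)*3=30 best=126 → r--
[9,11] min(19,8)*2=16 best=126 → r--
[9,10] min(19,4)*1=4 best=126 → r--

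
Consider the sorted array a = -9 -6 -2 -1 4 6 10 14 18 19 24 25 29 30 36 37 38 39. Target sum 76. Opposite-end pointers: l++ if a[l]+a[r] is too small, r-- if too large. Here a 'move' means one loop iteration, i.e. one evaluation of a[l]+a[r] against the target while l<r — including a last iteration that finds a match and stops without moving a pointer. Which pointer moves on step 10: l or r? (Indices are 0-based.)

[0,17] -9+39=30 <76 → l++
[1,17] -6+39=33 <76 → l++
[2,17] -2+39=37 <76 → l++
[3,17] -1+39=38 <76 → l++
[4,17] 4+39=43 <76 → l++
[5,17] 6+39=45 <76 → l++
[6,17] 10+39=49 <76 → l++
[7,17] 14+39=53 <76 → l++
[8,17] 18+39=57 <76 → l++
[9,17] 19+39=58 <76 → l++

l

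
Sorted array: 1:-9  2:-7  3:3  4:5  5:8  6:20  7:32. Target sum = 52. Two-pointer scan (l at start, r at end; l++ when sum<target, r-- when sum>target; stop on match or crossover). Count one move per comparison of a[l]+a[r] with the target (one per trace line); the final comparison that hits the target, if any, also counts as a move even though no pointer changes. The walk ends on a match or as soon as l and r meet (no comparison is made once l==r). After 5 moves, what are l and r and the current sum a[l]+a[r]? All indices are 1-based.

l=6, r=7, sum=52

[1,7] -9+32=23 <52 → l++
[2,7] -7+32=25 <52 → l++
[3,7] 3+32=35 <52 → l++
[4,7] 5+32=37 <52 → l++
[5,7] 8+32=40 <52 → l++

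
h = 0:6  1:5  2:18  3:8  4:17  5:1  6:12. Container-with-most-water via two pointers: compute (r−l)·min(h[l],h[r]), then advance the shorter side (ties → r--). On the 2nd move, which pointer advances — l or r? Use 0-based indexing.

l=0 r=6: min(6,12)*6=36 best=36 *, l++
l=1 r=6: min(5,12)*5=25 best=36, l++

l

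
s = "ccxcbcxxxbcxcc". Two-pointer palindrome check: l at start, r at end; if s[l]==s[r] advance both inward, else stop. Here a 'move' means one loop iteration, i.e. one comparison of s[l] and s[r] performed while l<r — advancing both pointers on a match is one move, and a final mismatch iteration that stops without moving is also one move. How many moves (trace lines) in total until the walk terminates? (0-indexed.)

l=0 r=13: 'c'=='c', l++,r--
l=1 r=12: 'c'=='c', l++,r--
l=2 r=11: 'x'=='x', l++,r--
l=3 r=10: 'c'=='c', l++,r--
l=4 r=9: 'b'=='b', l++,r--
l=5 r=8: 'c'!='x', stop

6 moves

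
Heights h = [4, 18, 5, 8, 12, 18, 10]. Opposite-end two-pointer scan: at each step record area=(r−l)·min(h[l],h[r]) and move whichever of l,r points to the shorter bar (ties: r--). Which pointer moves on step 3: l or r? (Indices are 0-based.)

r

[0,6] min(4,10)*6=24 best=24 * → l++
[1,6] min(18,10)*5=50 best=50 * → r--
[1,5] min(18,18)*4=72 best=72 * → r--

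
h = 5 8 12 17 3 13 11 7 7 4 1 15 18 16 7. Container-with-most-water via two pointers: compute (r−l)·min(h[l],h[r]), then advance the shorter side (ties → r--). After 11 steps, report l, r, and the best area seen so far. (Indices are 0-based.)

l=9, r=12, best area=160

l=0 r=14: min(5,7)*14=70 best=70 *, l++
l=1 r=14: min(8,7)*13=91 best=91 *, r--
l=1 r=13: min(8,16)*12=96 best=96 *, l++
l=2 r=13: min(12,16)*11=132 best=132 *, l++
l=3 r=13: min(17,16)*10=160 best=160 *, r--
l=3 r=12: min(17,18)*9=153 best=160, l++
l=4 r=12: min(3,18)*8=24 best=160, l++
l=5 r=12: min(13,18)*7=91 best=160, l++
l=6 r=12: min(11,18)*6=66 best=160, l++
l=7 r=12: min(7,18)*5=35 best=160, l++
l=8 r=12: min(7,18)*4=28 best=160, l++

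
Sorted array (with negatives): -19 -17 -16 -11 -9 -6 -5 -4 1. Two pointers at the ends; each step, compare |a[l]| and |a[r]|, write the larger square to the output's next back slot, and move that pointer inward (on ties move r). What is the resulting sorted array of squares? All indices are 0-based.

l=0 r=8: |-19|>|1| out[8]=361, l++
l=1 r=8: |-17|>|1| out[7]=289, l++
l=2 r=8: |-16|>|1| out[6]=256, l++
l=3 r=8: |-11|>|1| out[5]=121, l++
l=4 r=8: |-9|>|1| out[4]=81, l++
l=5 r=8: |-6|>|1| out[3]=36, l++
l=6 r=8: |-5|>|1| out[2]=25, l++
l=7 r=8: |-4|>|1| out[1]=16, l++
l=8 r=8: |1|<=|1| out[0]=1, r--

[1, 16, 25, 36, 81, 121, 256, 289, 361]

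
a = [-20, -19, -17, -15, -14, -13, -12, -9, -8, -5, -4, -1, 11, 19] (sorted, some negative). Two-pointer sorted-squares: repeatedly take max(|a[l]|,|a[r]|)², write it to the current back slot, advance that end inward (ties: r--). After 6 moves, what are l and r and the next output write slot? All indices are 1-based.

l=6, r=13, next write slot=8

l=1 r=14: |-20|>|19| out[14]=400, l++
l=2 r=14: |-19|<=|19| out[13]=361, r--
l=2 r=13: |-19|>|11| out[12]=361, l++
l=3 r=13: |-17|>|11| out[11]=289, l++
l=4 r=13: |-15|>|11| out[10]=225, l++
l=5 r=13: |-14|>|11| out[9]=196, l++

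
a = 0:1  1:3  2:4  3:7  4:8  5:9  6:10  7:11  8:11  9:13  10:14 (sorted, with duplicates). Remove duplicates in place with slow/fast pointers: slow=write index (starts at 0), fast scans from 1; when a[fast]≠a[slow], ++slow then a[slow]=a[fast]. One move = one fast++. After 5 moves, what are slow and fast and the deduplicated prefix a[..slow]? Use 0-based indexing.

slow=5, fast=6, prefix=[1, 3, 4, 7, 8, 9]

slow=0 fast=1: a[fast]=3≠a[slow]=1 write a[1]=3, slow++,fast++
slow=1 fast=2: a[fast]=4≠a[slow]=3 write a[2]=4, slow++,fast++
slow=2 fast=3: a[fast]=7≠a[slow]=4 write a[3]=7, slow++,fast++
slow=3 fast=4: a[fast]=8≠a[slow]=7 write a[4]=8, slow++,fast++
slow=4 fast=5: a[fast]=9≠a[slow]=8 write a[5]=9, slow++,fast++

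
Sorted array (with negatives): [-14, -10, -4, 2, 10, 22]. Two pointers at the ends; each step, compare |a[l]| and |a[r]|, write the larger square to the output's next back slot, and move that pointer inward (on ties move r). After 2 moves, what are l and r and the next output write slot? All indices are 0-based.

l=0 r=5: |-14|<=|22| out[5]=484, r--
l=0 r=4: |-14|>|10| out[4]=196, l++

l=1, r=4, next write slot=3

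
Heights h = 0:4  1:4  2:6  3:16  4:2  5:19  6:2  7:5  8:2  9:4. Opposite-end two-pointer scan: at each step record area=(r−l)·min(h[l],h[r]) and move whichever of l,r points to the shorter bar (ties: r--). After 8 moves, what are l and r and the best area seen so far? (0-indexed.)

l=4, r=5, best area=36

[0,9] min(4,4)*9=36 best=36 * → r--
[0,8] min(4,2)*8=16 best=36 → r--
[0,7] min(4,5)*7=28 best=36 → l++
[1,7] min(4,5)*6=24 best=36 → l++
[2,7] min(6,5)*5=25 best=36 → r--
[2,6] min(6,2)*4=8 best=36 → r--
[2,5] min(6,19)*3=18 best=36 → l++
[3,5] min(16,19)*2=32 best=36 → l++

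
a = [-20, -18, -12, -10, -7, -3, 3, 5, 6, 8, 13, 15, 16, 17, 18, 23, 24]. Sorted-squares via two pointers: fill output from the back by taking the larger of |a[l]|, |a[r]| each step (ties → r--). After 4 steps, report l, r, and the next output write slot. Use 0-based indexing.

l=1, r=13, next write slot=12

l=0 r=16: |-20|<=|24| out[16]=576, r--
l=0 r=15: |-20|<=|23| out[15]=529, r--
l=0 r=14: |-20|>|18| out[14]=400, l++
l=1 r=14: |-18|<=|18| out[13]=324, r--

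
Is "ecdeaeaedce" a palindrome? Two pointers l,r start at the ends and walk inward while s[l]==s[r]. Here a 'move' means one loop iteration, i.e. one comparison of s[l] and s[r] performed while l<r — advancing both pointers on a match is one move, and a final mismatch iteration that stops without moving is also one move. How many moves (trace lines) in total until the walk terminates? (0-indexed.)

[0,10] 'e'=='e' → l++,r--
[1,9] 'c'=='c' → l++,r--
[2,8] 'd'=='d' → l++,r--
[3,7] 'e'=='e' → l++,r--
[4,6] 'a'=='a' → l++,r--

5 moves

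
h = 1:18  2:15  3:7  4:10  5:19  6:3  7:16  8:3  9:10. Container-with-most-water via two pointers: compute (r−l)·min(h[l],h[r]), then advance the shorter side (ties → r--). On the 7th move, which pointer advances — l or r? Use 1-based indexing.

l

l=1 r=9: min(18,10)*8=80 best=80 *, r--
l=1 r=8: min(18,3)*7=21 best=80, r--
l=1 r=7: min(18,16)*6=96 best=96 *, r--
l=1 r=6: min(18,3)*5=15 best=96, r--
l=1 r=5: min(18,19)*4=72 best=96, l++
l=2 r=5: min(15,19)*3=45 best=96, l++
l=3 r=5: min(7,19)*2=14 best=96, l++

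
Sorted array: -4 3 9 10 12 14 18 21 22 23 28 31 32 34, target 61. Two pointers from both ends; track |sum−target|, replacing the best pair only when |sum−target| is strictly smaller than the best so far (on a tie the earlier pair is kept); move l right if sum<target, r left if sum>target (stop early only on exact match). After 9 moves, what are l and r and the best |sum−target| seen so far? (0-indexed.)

[0,13] -4+34=30 d=31 * → l++
[1,13] 3+34=37 d=24 * → l++
[2,13] 9+34=43 d=18 * → l++
[3,13] 10+34=44 d=17 * → l++
[4,13] 12+34=46 d=15 * → l++
[5,13] 14+34=48 d=13 * → l++
[6,13] 18+34=52 d=9 * → l++
[7,13] 21+34=55 d=6 * → l++
[8,13] 22+34=56 d=5 * → l++

l=9, r=13, best |Δ|=5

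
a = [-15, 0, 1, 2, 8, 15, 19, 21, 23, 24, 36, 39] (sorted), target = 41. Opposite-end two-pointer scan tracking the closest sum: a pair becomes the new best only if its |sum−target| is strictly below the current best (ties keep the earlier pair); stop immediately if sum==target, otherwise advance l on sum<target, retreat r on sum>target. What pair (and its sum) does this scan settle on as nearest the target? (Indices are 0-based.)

pair (2, 39) with sum 41 (|Δ|=0)

[0,11] -15+39=24 d=17 * → l++
[1,11] 0+39=39 d=2 * → l++
[2,11] 1+39=40 d=1 * → l++
[3,11] 2+39=41 d=0 * → stop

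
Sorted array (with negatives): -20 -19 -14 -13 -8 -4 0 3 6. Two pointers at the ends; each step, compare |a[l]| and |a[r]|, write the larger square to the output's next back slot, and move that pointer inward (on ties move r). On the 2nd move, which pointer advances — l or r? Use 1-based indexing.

l

l=1 r=9: |-20|>|6| out[9]=400, l++
l=2 r=9: |-19|>|6| out[8]=361, l++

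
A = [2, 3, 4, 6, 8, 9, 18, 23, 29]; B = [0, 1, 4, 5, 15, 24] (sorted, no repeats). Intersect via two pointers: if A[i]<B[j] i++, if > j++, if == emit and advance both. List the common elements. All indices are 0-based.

intersection = [4]

[i=0,j=0] 2>0 → j++
[i=0,j=1] 2>1 → j++
[i=0,j=2] 2<4 → i++
[i=1,j=2] 3<4 → i++
[i=2,j=2] 4==4 emit → i++,j++
[i=3,j=3] 6>5 → j++
[i=3,j=4] 6<15 → i++
[i=4,j=4] 8<15 → i++
[i=5,j=4] 9<15 → i++
[i=6,j=4] 18>15 → j++
[i=6,j=5] 18<24 → i++
[i=7,j=5] 23<24 → i++
[i=8,j=5] 29>24 → j++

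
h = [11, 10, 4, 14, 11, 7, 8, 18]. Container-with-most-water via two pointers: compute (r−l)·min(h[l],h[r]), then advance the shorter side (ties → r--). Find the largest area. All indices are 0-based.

[0,7] min(11,18)*7=77 best=77 * → l++
[1,7] min(10,18)*6=60 best=77 → l++
[2,7] min(4,18)*5=20 best=77 → l++
[3,7] min(14,18)*4=56 best=77 → l++
[4,7] min(11,18)*3=33 best=77 → l++
[5,7] min(7,18)*2=14 best=77 → l++
[6,7] min(8,18)*1=8 best=77 → l++

max area = 77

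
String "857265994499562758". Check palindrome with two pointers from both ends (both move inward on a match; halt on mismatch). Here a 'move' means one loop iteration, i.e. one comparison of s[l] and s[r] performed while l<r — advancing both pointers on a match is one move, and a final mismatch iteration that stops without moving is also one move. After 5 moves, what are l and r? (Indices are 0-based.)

l=0 r=17: '8'=='8', l++,r--
l=1 r=16: '5'=='5', l++,r--
l=2 r=15: '7'=='7', l++,r--
l=3 r=14: '2'=='2', l++,r--
l=4 r=13: '6'=='6', l++,r--

l=5, r=12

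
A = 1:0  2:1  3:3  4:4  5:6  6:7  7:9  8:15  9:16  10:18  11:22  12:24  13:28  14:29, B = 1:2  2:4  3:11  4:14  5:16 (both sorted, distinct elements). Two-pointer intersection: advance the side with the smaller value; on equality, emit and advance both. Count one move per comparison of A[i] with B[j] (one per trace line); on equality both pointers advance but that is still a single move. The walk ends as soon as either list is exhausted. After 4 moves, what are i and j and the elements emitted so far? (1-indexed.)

[i=1,j=1] 0<2 → i++
[i=2,j=1] 1<2 → i++
[i=3,j=1] 3>2 → j++
[i=3,j=2] 3<4 → i++

i=4, j=2, emitted=[]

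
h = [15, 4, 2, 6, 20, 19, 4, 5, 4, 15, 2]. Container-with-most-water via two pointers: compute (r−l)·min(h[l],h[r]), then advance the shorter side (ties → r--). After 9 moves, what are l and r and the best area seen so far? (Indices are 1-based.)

l=5, r=6, best area=135

[1,11] min(15,2)*10=20 best=20 * → r--
[1,10] min(15,15)*9=135 best=135 * → r--
[1,9] min(15,4)*8=32 best=135 → r--
[1,8] min(15,5)*7=35 best=135 → r--
[1,7] min(15,4)*6=24 best=135 → r--
[1,6] min(15,19)*5=75 best=135 → l++
[2,6] min(4,19)*4=16 best=135 → l++
[3,6] min(2,19)*3=6 best=135 → l++
[4,6] min(6,19)*2=12 best=135 → l++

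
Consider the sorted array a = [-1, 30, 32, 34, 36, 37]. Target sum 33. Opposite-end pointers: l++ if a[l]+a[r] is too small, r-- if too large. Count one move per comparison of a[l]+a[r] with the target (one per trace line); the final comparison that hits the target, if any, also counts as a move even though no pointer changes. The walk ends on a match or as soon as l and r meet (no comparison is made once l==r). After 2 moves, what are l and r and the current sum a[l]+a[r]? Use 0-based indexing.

l=0, r=3, sum=33

l=0 r=5: -1+37=36 >33, r--
l=0 r=4: -1+36=35 >33, r--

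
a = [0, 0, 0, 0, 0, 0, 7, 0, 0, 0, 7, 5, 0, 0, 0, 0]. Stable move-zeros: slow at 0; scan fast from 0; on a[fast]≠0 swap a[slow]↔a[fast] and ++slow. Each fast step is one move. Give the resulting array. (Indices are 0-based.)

(s=0,f=0) a[fast]=0 → fast++
(s=0,f=1) a[fast]=0 → fast++
(s=0,f=2) a[fast]=0 → fast++
(s=0,f=3) a[fast]=0 → fast++
(s=0,f=4) a[fast]=0 → fast++
(s=0,f=5) a[fast]=0 → fast++
(s=0,f=6) a[fast]=7≠0 swap→a[0]=7 → slow++,fast++
(s=1,f=7) a[fast]=0 → fast++
(s=1,f=8) a[fast]=0 → fast++
(s=1,f=9) a[fast]=0 → fast++
(s=1,f=10) a[fast]=7≠0 swap→a[1]=7 → slow++,fast++
(s=2,f=11) a[fast]=5≠0 swap→a[2]=5 → slow++,fast++
(s=3,f=12) a[fast]=0 → fast++
(s=3,f=13) a[fast]=0 → fast++
(s=3,f=14) a[fast]=0 → fast++
(s=3,f=15) a[fast]=0 → fast++

[7, 7, 5, 0, 0, 0, 0, 0, 0, 0, 0, 0, 0, 0, 0, 0]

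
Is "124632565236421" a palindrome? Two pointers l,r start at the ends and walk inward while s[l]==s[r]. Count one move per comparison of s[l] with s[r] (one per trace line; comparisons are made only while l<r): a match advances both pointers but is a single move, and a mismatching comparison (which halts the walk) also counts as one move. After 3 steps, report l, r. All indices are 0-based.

l=3, r=11

[0,14] '1'=='1' → l++,r--
[1,13] '2'=='2' → l++,r--
[2,12] '4'=='4' → l++,r--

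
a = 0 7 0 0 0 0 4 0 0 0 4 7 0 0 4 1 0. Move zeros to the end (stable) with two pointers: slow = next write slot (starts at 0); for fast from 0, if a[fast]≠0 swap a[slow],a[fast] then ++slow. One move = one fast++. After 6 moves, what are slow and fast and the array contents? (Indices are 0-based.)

slow=1, fast=6, a=[7, 0, 0, 0, 0, 0, 4, 0, 0, 0, 4, 7, 0, 0, 4, 1, 0]

(s=0,f=0) a[fast]=0 → fast++
(s=0,f=1) a[fast]=7≠0 swap→a[0]=7 → slow++,fast++
(s=1,f=2) a[fast]=0 → fast++
(s=1,f=3) a[fast]=0 → fast++
(s=1,f=4) a[fast]=0 → fast++
(s=1,f=5) a[fast]=0 → fast++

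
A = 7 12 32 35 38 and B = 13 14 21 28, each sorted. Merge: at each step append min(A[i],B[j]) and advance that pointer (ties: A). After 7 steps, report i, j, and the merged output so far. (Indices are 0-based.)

[i=0,j=0] A[i]=7<=B[j]=13 take 7 → i++
[i=1,j=0] A[i]=12<=B[j]=13 take 12 → i++
[i=2,j=0] A[i]=32>B[j]=13 take 13 → j++
[i=2,j=1] A[i]=32>B[j]=14 take 14 → j++
[i=2,j=2] A[i]=32>B[j]=21 take 21 → j++
[i=2,j=3] A[i]=32>B[j]=28 take 28 → j++
[i=2,j=4] B done, take A[i]=32 → i++

i=3, j=4, merged so far=[7, 12, 13, 14, 21, 28, 32]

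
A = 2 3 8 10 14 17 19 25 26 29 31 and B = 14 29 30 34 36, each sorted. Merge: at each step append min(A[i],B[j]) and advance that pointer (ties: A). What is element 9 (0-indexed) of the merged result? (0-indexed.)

merged[9] = 26

[i=0,j=0] A[i]=2<=B[j]=14 take 2 → i++
[i=1,j=0] A[i]=3<=B[j]=14 take 3 → i++
[i=2,j=0] A[i]=8<=B[j]=14 take 8 → i++
[i=3,j=0] A[i]=10<=B[j]=14 take 10 → i++
[i=4,j=0] A[i]=14<=B[j]=14 take 14 → i++
[i=5,j=0] A[i]=17>B[j]=14 take 14 → j++
[i=5,j=1] A[i]=17<=B[j]=29 take 17 → i++
[i=6,j=1] A[i]=19<=B[j]=29 take 19 → i++
[i=7,j=1] A[i]=25<=B[j]=29 take 25 → i++
[i=8,j=1] A[i]=26<=B[j]=29 take 26 → i++
[i=9,j=1] A[i]=29<=B[j]=29 take 29 → i++
[i=10,j=1] A[i]=31>B[j]=29 take 29 → j++
[i=10,j=2] A[i]=31>B[j]=30 take 30 → j++
[i=10,j=3] A[i]=31<=B[j]=34 take 31 → i++
[i=11,j=3] A done, take B[j]=34 → j++
[i=11,j=4] A done, take B[j]=36 → j++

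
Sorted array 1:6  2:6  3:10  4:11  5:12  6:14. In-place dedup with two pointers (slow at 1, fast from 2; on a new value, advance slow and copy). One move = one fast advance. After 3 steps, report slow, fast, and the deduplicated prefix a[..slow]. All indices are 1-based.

slow=3, fast=5, prefix=[6, 10, 11]

(s=1,f=2) a[fast]=6=a[slow] dup → fast++
(s=1,f=3) a[fast]=10≠a[slow]=6 write a[2]=10 → slow++,fast++
(s=2,f=4) a[fast]=11≠a[slow]=10 write a[3]=11 → slow++,fast++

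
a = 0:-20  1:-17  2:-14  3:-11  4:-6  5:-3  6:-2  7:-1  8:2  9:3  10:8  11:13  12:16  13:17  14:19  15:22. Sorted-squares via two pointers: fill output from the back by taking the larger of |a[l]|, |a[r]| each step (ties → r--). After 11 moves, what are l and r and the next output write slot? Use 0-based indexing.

l=0 r=15: |-20|<=|22| out[15]=484, r--
l=0 r=14: |-20|>|19| out[14]=400, l++
l=1 r=14: |-17|<=|19| out[13]=361, r--
l=1 r=13: |-17|<=|17| out[12]=289, r--
l=1 r=12: |-17|>|16| out[11]=289, l++
l=2 r=12: |-14|<=|16| out[10]=256, r--
l=2 r=11: |-14|>|13| out[9]=196, l++
l=3 r=11: |-11|<=|13| out[8]=169, r--
l=3 r=10: |-11|>|8| out[7]=121, l++
l=4 r=10: |-6|<=|8| out[6]=64, r--
l=4 r=9: |-6|>|3| out[5]=36, l++

l=5, r=9, next write slot=4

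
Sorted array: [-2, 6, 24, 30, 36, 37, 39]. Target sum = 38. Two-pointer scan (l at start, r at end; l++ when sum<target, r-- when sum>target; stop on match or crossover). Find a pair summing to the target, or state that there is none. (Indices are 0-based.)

no pair

l=0 r=6: -2+39=37 <38, l++
l=1 r=6: 6+39=45 >38, r--
l=1 r=5: 6+37=43 >38, r--
l=1 r=4: 6+36=42 >38, r--
l=1 r=3: 6+30=36 <38, l++
l=2 r=3: 24+30=54 >38, r--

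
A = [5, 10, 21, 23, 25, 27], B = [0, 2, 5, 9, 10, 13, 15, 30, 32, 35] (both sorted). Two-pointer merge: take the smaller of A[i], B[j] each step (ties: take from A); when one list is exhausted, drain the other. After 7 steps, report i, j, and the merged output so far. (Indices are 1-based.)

i=1 j=1: A[i]=5>B[j]=0 take 0, j++
i=1 j=2: A[i]=5>B[j]=2 take 2, j++
i=1 j=3: A[i]=5<=B[j]=5 take 5, i++
i=2 j=3: A[i]=10>B[j]=5 take 5, j++
i=2 j=4: A[i]=10>B[j]=9 take 9, j++
i=2 j=5: A[i]=10<=B[j]=10 take 10, i++
i=3 j=5: A[i]=21>B[j]=10 take 10, j++

i=3, j=6, merged so far=[0, 2, 5, 5, 9, 10, 10]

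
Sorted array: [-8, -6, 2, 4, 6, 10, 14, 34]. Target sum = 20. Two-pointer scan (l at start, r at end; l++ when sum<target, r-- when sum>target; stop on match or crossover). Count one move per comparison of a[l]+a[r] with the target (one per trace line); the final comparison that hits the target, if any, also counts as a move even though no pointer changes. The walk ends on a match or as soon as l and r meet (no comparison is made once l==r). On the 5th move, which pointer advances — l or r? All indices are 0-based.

l

[0,7] -8+34=26 >20 → r--
[0,6] -8+14=6 <20 → l++
[1,6] -6+14=8 <20 → l++
[2,6] 2+14=16 <20 → l++
[3,6] 4+14=18 <20 → l++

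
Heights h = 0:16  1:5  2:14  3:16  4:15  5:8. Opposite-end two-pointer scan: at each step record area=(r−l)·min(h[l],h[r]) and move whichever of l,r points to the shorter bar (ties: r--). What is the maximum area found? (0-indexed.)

[0,5] min(16,8)*5=40 best=40 * → r--
[0,4] min(16,15)*4=60 best=60 * → r--
[0,3] min(16,16)*3=48 best=60 → r--
[0,2] min(16,14)*2=28 best=60 → r--
[0,1] min(16,5)*1=5 best=60 → r--

max area = 60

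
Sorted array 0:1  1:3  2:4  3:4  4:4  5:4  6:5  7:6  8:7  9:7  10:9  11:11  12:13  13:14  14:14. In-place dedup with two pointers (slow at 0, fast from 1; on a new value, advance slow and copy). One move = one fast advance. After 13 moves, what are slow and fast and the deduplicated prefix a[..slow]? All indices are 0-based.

(s=0,f=1) a[fast]=3≠a[slow]=1 write a[1]=3 → slow++,fast++
(s=1,f=2) a[fast]=4≠a[slow]=3 write a[2]=4 → slow++,fast++
(s=2,f=3) a[fast]=4=a[slow] dup → fast++
(s=2,f=4) a[fast]=4=a[slow] dup → fast++
(s=2,f=5) a[fast]=4=a[slow] dup → fast++
(s=2,f=6) a[fast]=5≠a[slow]=4 write a[3]=5 → slow++,fast++
(s=3,f=7) a[fast]=6≠a[slow]=5 write a[4]=6 → slow++,fast++
(s=4,f=8) a[fast]=7≠a[slow]=6 write a[5]=7 → slow++,fast++
(s=5,f=9) a[fast]=7=a[slow] dup → fast++
(s=5,f=10) a[fast]=9≠a[slow]=7 write a[6]=9 → slow++,fast++
(s=6,f=11) a[fast]=11≠a[slow]=9 write a[7]=11 → slow++,fast++
(s=7,f=12) a[fast]=13≠a[slow]=11 write a[8]=13 → slow++,fast++
(s=8,f=13) a[fast]=14≠a[slow]=13 write a[9]=14 → slow++,fast++

slow=9, fast=14, prefix=[1, 3, 4, 5, 6, 7, 9, 11, 13, 14]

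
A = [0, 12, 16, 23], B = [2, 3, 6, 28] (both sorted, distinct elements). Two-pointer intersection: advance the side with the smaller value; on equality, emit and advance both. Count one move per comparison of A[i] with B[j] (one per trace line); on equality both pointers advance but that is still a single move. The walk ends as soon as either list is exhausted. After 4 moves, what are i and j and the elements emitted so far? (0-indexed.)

i=1, j=3, emitted=[]

i=0 j=0: 0<2, i++
i=1 j=0: 12>2, j++
i=1 j=1: 12>3, j++
i=1 j=2: 12>6, j++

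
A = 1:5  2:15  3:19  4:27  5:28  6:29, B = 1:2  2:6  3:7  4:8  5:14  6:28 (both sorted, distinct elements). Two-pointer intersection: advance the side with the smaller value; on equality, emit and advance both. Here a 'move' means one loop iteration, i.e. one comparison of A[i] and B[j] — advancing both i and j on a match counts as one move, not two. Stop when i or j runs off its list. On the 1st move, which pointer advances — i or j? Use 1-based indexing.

j

i=1 j=1: 5>2, j++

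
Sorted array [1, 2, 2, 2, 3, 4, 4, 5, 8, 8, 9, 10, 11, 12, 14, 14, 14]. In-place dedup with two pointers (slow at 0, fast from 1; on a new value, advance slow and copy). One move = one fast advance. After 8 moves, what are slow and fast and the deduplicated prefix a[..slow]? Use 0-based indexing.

slow=0 fast=1: a[fast]=2≠a[slow]=1 write a[1]=2, slow++,fast++
slow=1 fast=2: a[fast]=2=a[slow] dup, fast++
slow=1 fast=3: a[fast]=2=a[slow] dup, fast++
slow=1 fast=4: a[fast]=3≠a[slow]=2 write a[2]=3, slow++,fast++
slow=2 fast=5: a[fast]=4≠a[slow]=3 write a[3]=4, slow++,fast++
slow=3 fast=6: a[fast]=4=a[slow] dup, fast++
slow=3 fast=7: a[fast]=5≠a[slow]=4 write a[4]=5, slow++,fast++
slow=4 fast=8: a[fast]=8≠a[slow]=5 write a[5]=8, slow++,fast++

slow=5, fast=9, prefix=[1, 2, 3, 4, 5, 8]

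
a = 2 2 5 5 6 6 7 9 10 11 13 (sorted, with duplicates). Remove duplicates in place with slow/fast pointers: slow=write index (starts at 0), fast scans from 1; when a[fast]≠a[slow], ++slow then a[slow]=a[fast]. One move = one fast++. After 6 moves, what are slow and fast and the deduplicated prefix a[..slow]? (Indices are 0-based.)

(s=0,f=1) a[fast]=2=a[slow] dup → fast++
(s=0,f=2) a[fast]=5≠a[slow]=2 write a[1]=5 → slow++,fast++
(s=1,f=3) a[fast]=5=a[slow] dup → fast++
(s=1,f=4) a[fast]=6≠a[slow]=5 write a[2]=6 → slow++,fast++
(s=2,f=5) a[fast]=6=a[slow] dup → fast++
(s=2,f=6) a[fast]=7≠a[slow]=6 write a[3]=7 → slow++,fast++

slow=3, fast=7, prefix=[2, 5, 6, 7]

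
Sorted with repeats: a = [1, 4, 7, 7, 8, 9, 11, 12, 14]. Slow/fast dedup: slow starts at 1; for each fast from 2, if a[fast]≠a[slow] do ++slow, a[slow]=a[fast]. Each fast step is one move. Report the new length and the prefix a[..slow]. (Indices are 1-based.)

length 8; prefix = [1, 4, 7, 8, 9, 11, 12, 14]

(s=1,f=2) a[fast]=4≠a[slow]=1 write a[2]=4 → slow++,fast++
(s=2,f=3) a[fast]=7≠a[slow]=4 write a[3]=7 → slow++,fast++
(s=3,f=4) a[fast]=7=a[slow] dup → fast++
(s=3,f=5) a[fast]=8≠a[slow]=7 write a[4]=8 → slow++,fast++
(s=4,f=6) a[fast]=9≠a[slow]=8 write a[5]=9 → slow++,fast++
(s=5,f=7) a[fast]=11≠a[slow]=9 write a[6]=11 → slow++,fast++
(s=6,f=8) a[fast]=12≠a[slow]=11 write a[7]=12 → slow++,fast++
(s=7,f=9) a[fast]=14≠a[slow]=12 write a[8]=14 → slow++,fast++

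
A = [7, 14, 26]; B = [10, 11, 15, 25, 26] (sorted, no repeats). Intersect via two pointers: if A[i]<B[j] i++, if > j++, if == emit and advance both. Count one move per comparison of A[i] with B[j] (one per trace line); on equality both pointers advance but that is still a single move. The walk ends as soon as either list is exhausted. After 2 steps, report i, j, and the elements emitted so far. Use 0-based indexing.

i=0 j=0: 7<10, i++
i=1 j=0: 14>10, j++

i=1, j=1, emitted=[]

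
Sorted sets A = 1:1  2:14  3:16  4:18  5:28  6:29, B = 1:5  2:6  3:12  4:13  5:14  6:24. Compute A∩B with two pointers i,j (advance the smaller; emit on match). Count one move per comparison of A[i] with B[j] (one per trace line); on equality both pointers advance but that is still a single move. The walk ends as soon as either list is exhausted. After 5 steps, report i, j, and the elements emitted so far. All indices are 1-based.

i=1 j=1: 1<5, i++
i=2 j=1: 14>5, j++
i=2 j=2: 14>6, j++
i=2 j=3: 14>12, j++
i=2 j=4: 14>13, j++

i=2, j=5, emitted=[]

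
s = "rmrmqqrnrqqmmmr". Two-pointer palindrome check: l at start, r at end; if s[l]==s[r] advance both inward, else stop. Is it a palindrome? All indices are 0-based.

[0,14] 'r'=='r' → l++,r--
[1,13] 'm'=='m' → l++,r--
[2,12] 'r'!='m' → stop

not a palindrome (mismatch at 2,12)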